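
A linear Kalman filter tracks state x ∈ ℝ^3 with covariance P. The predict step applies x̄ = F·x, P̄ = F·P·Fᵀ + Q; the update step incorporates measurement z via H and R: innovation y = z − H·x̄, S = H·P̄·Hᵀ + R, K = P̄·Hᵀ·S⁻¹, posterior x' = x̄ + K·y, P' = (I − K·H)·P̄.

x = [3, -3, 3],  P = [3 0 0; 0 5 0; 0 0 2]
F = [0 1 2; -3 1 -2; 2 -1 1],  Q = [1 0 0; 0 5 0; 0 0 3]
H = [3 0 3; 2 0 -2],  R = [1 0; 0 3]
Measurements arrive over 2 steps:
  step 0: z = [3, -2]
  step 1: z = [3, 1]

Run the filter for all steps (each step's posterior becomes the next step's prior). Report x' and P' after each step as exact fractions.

step 0: x' = [-1215/45281, -159270/45281, 48410/45281], P' = [9559/45281 5871/45281 -7064/45281; 5871/45281 489537/45281 -9753/45281; -7064/45281 -9753/45281 9583/45281]
step 1: x' = [46009505/63234378, -1025898421/379406268, 4416499/14052084], P' = [2225935/10539063 11058883/63234378 -368497/2342014; 11058883/63234378 2544384037/379406268 -2397559/14052084; -368497/2342014 -2397559/14052084 993261/4684028]

step 0: x̄ = F·x = [3, -18, 12]
step 0: P̄ = F·P·Fᵀ + Q = [14 -3 -1; -3 45 -27; -1 -27 22]
step 0: y = z − H·x̄ = [-42, 16]
step 0: S = H·P̄·Hᵀ + R = [307 -48; -48 155]
step 0: K = P̄·Hᵀ·S⁻¹ = [7485/45281 11082/45281; -11646/45281 10416/45281; 7557/45281 -11098/45281]
step 0: x' = x̄ + K·y = [-1215/45281, -159270/45281, 48410/45281]
step 0: P' = (I − K·H)·P̄ = [9559/45281 5871/45281 -7064/45281; 5871/45281 489537/45281 -9753/45281; -7064/45281 -9753/45281 9583/45281]
step 1: x̄ = F·x = [-62450/45281, -252445/45281, 205250/45281]
step 1: P̄ = F·P·Fᵀ + Q = [534138/45281 475976/45281 -477132/45281; 475976/45281 759323/45281 -516513/45281; -477132/45281 -516513/45281 640965/45281]
step 1: y = z − H·x̄ = [-292557/45281, 580681/45281]
step 1: S = H·P̄·Hᵀ + R = [2032832/45281 -640962/45281; -640962/45281 8653311/45281]
step 1: K = P̄·Hᵀ·S⁻¹ = [1135397/7026042 7768343/31617189; 539735/42156252 43695797/189703134; 768801/4684028 -1730255/7026042]
step 1: x' = x̄ + K·y = [46009505/63234378, -1025898421/379406268, 4416499/14052084]
step 1: P' = (I − K·H)·P̄ = [2225935/10539063 11058883/63234378 -368497/2342014; 11058883/63234378 2544384037/379406268 -2397559/14052084; -368497/2342014 -2397559/14052084 993261/4684028]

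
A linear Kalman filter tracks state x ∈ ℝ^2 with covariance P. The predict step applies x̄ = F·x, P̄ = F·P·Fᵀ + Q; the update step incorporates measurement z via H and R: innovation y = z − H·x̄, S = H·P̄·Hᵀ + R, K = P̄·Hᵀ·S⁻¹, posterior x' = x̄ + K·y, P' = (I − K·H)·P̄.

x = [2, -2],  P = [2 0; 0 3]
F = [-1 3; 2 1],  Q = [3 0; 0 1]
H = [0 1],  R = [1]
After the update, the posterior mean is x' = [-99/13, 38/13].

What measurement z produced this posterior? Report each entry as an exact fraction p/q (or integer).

z = [3]

x̄ = F·x = [-8, 2]
P̄ = F·P·Fᵀ + Q = [32 5; 5 12]
S = H·P̄·Hᵀ + R = [13]
K = P̄·Hᵀ·S⁻¹ = [5/13; 12/13]
x' − x̄ = [5/13, 12/13] = K·y
y = (KᵀK)⁻¹·Kᵀ·(x' − x̄) = [1]
z = y + H·x̄ = [1] + [2] = [3]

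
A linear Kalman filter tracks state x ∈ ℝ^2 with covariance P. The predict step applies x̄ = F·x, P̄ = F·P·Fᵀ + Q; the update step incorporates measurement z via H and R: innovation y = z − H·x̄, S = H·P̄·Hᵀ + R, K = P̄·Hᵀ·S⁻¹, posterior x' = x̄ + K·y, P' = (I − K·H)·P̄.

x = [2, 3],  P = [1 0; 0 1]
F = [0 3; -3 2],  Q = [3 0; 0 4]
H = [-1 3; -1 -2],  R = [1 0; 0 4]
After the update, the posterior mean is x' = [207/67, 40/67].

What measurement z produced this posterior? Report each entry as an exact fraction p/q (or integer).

z = [-1, -3]

x̄ = F·x = [9, 0]
P̄ = F·P·Fᵀ + Q = [12 6; 6 17]
S = H·P̄·Hᵀ + R = [130 -96; -96 108]
K = P̄·Hᵀ·S⁻¹ = [-23/67 -106/201; 85/402 -110/603]
x' − x̄ = [-396/67, 40/67] = K·y
y = (KᵀK)⁻¹·Kᵀ·(x' − x̄) = [8, 6]
z = y + H·x̄ = [8, 6] + [-9, -9] = [-1, -3]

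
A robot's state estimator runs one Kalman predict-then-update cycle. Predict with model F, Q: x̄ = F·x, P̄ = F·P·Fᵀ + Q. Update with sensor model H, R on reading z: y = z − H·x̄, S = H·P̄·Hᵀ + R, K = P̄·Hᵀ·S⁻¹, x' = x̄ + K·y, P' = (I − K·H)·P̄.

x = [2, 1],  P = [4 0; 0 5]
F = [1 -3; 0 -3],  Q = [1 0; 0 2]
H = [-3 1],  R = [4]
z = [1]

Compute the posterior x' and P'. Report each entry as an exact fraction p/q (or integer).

x̄ = F·x = [-1, -3]
P̄ = F·P·Fᵀ + Q = [50 45; 45 47]
y = z − H·x̄ = [1]
S = H·P̄·Hᵀ + R = [231]
K = P̄·Hᵀ·S⁻¹ = [-5/11; -8/21]
x' = x̄ + K·y = [-16/11, -71/21]
P' = (I − K·H)·P̄ = [25/11 5; 5 283/21]

x' = [-16/11, -71/21]
P' = [25/11 5; 5 283/21]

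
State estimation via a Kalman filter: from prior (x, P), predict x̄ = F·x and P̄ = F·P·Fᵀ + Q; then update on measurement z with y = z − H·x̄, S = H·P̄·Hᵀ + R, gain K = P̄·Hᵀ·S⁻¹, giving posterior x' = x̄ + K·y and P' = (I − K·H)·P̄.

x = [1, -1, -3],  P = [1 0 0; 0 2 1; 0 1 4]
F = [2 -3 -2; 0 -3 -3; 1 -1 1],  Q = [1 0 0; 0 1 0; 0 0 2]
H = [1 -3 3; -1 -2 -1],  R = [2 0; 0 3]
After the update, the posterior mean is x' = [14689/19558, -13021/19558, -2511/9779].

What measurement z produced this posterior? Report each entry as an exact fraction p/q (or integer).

x̄ = F·x = [11, 12, -1]
P̄ = F·P·Fᵀ + Q = [51 57 -1; 57 73 -6; -1 -6 7]
S = H·P̄·Hᵀ + R = [533 445; 445 555]
K = P̄·Hᵀ·S⁻¹ = [943/19558 -32677/97790; -2447/19558 -24901/97790; 1842/9779 -6856/48895]
x' − x̄ = [-200449/19558, -247717/19558, 7268/9779] = K·y
y = (KᵀK)⁻¹·Kᵀ·(x' − x̄) = [30, 35]
z = y + H·x̄ = [30, 35] + [-28, -34] = [2, 1]

z = [2, 1]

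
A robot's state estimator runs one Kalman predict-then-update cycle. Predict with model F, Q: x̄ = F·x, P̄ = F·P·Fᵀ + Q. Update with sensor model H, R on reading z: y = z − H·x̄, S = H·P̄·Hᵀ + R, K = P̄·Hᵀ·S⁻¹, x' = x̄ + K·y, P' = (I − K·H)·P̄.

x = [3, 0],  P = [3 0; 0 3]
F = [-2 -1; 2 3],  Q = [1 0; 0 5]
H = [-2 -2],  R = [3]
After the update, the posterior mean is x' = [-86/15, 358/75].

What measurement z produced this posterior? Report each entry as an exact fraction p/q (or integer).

x̄ = F·x = [-6, 6]
P̄ = F·P·Fᵀ + Q = [16 -21; -21 44]
S = H·P̄·Hᵀ + R = [75]
K = P̄·Hᵀ·S⁻¹ = [2/15; -46/75]
x' − x̄ = [4/15, -92/75] = K·y
y = (KᵀK)⁻¹·Kᵀ·(x' − x̄) = [2]
z = y + H·x̄ = [2] + [0] = [2]

z = [2]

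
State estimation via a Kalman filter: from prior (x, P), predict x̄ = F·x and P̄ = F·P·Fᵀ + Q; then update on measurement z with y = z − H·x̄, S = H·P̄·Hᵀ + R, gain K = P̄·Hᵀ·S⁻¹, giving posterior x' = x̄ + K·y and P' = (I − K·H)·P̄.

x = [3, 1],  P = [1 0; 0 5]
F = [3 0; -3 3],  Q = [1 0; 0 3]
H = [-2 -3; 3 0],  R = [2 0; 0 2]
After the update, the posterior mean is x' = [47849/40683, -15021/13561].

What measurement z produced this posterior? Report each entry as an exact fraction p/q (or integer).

x̄ = F·x = [9, -6]
P̄ = F·P·Fᵀ + Q = [10 -9; -9 57]
S = H·P̄·Hᵀ + R = [447 21; 21 92]
K = P̄·Hᵀ·S⁻¹ = [14/40683 4421/13561; -4503/13561 -2952/13561]
x' − x̄ = [-318298/40683, 66345/13561] = K·y
y = (KᵀK)⁻¹·Kᵀ·(x' − x̄) = [1, -24]
z = y + H·x̄ = [1, -24] + [0, 27] = [1, 3]

z = [1, 3]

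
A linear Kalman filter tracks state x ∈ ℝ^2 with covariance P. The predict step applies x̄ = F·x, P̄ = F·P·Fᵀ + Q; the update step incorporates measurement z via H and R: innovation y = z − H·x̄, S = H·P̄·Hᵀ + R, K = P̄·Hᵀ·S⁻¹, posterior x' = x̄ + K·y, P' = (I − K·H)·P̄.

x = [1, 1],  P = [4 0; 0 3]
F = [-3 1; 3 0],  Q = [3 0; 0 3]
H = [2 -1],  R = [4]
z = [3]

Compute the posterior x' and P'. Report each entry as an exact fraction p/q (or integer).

x' = [98/71, -9/71]
P' = [102/71 108/71; 108/71 1524/355]

x̄ = F·x = [-2, 3]
P̄ = F·P·Fᵀ + Q = [42 -36; -36 39]
y = z − H·x̄ = [10]
S = H·P̄·Hᵀ + R = [355]
K = P̄·Hᵀ·S⁻¹ = [24/71; -111/355]
x' = x̄ + K·y = [98/71, -9/71]
P' = (I − K·H)·P̄ = [102/71 108/71; 108/71 1524/355]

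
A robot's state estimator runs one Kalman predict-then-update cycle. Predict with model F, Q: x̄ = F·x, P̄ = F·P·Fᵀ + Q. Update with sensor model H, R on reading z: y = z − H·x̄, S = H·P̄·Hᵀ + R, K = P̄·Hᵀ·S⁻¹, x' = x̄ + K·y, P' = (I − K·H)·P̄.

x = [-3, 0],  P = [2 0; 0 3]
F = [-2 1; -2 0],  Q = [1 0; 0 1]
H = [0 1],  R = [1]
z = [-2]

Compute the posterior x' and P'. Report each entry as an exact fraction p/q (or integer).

x' = [-2/5, -6/5]
P' = [28/5 4/5; 4/5 9/10]

x̄ = F·x = [6, 6]
P̄ = F·P·Fᵀ + Q = [12 8; 8 9]
y = z − H·x̄ = [-8]
S = H·P̄·Hᵀ + R = [10]
K = P̄·Hᵀ·S⁻¹ = [4/5; 9/10]
x' = x̄ + K·y = [-2/5, -6/5]
P' = (I − K·H)·P̄ = [28/5 4/5; 4/5 9/10]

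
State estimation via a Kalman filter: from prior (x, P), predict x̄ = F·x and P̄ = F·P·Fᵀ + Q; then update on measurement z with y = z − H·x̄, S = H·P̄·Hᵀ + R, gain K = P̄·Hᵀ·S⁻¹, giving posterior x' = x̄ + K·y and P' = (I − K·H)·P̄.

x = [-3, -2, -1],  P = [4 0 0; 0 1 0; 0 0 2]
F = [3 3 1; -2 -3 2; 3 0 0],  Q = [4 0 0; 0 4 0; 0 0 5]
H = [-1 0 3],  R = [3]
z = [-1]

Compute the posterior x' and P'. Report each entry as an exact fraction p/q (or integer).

x' = [-914/69, 1640/207, -331/69]
P' = [812/23 -1184/69 277/23; -1184/69 5810/207 -409/69; 277/23 -409/69 102/23]

x̄ = F·x = [-16, 10, -9]
P̄ = F·P·Fᵀ + Q = [51 -29 36; -29 37 -24; 36 -24 41]
y = z − H·x̄ = [10]
S = H·P̄·Hᵀ + R = [207]
K = P̄·Hᵀ·S⁻¹ = [19/69; -43/207; 29/69]
x' = x̄ + K·y = [-914/69, 1640/207, -331/69]
P' = (I − K·H)·P̄ = [812/23 -1184/69 277/23; -1184/69 5810/207 -409/69; 277/23 -409/69 102/23]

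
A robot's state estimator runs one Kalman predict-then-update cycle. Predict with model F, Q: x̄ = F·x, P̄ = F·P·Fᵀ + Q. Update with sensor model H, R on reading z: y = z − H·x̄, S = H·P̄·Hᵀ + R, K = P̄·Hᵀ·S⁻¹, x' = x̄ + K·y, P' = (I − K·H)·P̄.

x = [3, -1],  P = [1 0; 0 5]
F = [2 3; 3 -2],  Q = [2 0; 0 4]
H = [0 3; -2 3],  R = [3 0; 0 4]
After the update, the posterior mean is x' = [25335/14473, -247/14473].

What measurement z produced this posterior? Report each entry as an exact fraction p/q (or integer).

x̄ = F·x = [3, 11]
P̄ = F·P·Fᵀ + Q = [51 -24; -24 33]
S = H·P̄·Hᵀ + R = [300 441; 441 793]
K = P̄·Hᵀ·S⁻¹ = [6546/14473 -6816/14473; 4560/14473 147/14473]
x' − x̄ = [-18084/14473, -159450/14473] = K·y
y = (KᵀK)⁻¹·Kᵀ·(x' − x̄) = [-34, -30]
z = y + H·x̄ = [-34, -30] + [33, 27] = [-1, -3]

z = [-1, -3]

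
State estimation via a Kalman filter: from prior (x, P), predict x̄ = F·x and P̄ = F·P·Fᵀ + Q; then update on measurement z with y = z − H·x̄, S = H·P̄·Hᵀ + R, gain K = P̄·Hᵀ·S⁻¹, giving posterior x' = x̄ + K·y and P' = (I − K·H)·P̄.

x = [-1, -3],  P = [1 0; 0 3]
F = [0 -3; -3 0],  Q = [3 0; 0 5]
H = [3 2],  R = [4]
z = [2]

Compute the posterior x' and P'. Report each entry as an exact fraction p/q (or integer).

x̄ = F·x = [9, 3]
P̄ = F·P·Fᵀ + Q = [30 0; 0 14]
y = z − H·x̄ = [-31]
S = H·P̄·Hᵀ + R = [330]
K = P̄·Hᵀ·S⁻¹ = [3/11; 14/165]
x' = x̄ + K·y = [6/11, 61/165]
P' = (I − K·H)·P̄ = [60/11 -84/11; -84/11 1918/165]

x' = [6/11, 61/165]
P' = [60/11 -84/11; -84/11 1918/165]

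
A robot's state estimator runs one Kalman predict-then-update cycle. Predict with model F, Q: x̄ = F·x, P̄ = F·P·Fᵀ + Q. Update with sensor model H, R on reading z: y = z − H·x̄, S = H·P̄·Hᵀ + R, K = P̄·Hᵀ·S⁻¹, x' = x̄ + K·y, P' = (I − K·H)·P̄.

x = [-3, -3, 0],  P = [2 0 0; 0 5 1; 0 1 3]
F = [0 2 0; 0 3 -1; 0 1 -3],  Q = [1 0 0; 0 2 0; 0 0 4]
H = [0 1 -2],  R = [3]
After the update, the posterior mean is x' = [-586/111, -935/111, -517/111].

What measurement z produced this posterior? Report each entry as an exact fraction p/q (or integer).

x̄ = F·x = [-6, -9, -3]
P̄ = F·P·Fᵀ + Q = [21 28 4; 28 44 14; 4 14 30]
S = H·P̄·Hᵀ + R = [111]
K = P̄·Hᵀ·S⁻¹ = [20/111; 16/111; -46/111]
x' − x̄ = [80/111, 64/111, -184/111] = K·y
y = (KᵀK)⁻¹·Kᵀ·(x' − x̄) = [4]
z = y + H·x̄ = [4] + [-3] = [1]

z = [1]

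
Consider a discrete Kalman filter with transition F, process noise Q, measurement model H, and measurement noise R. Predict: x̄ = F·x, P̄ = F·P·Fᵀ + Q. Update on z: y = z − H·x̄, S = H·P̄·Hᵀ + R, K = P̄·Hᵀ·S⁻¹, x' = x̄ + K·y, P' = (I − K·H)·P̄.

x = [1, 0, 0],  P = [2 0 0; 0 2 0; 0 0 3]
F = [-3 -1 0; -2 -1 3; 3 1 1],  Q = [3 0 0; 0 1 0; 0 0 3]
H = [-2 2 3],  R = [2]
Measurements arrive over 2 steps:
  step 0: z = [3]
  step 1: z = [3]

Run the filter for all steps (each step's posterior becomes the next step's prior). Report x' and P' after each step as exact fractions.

step 0: x̄ = F·x = [-3, -2, 3]
step 0: P̄ = F·P·Fᵀ + Q = [23 14 -20; 14 38 -5; -20 -5 26]
step 0: y = z − H·x̄ = [-8]
step 0: S = H·P̄·Hᵀ + R = [548]
step 0: K = P̄·Hᵀ·S⁻¹ = [-39/274; 33/548; 27/137]
step 0: x' = x̄ + K·y = [-255/137, -340/137, 195/137]
step 0: P' = (I − K·H)·P̄ = [1630/137 5123/274 -634/137; 5123/274 19735/548 -1576/137; -634/137 -1576/137 646/137]
step 1: x̄ = F·x = [1105/137, 1435/137, -910/137]
step 1: P̄ = F·P·Fᵀ + Q = [141535/548 151821/548 -125979/548; 151821/548 178859/548 -132693/548; -125979/548 -132693/548 116295/548]
step 1: y = z − H·x̄ = [2481/137]
step 1: S = H·P̄·Hᵀ + R = [1034191/548]
step 1: K = P̄·Hᵀ·S⁻¹ = [-357365/1034191; -344003/1034191; 335457/1034191]
step 1: x' = x̄ + K·y = [1869770/1034191, 4602866/1034191, -794489/1034191]
step 1: P' = (I − K·H)·P̄ = [34059270/1034191 62184817/1034191 -18988608/1034191; 62184817/1034191 121599095/1034191 -39838854/1034191; -18988608/1034191 -39838854/1034191 14123802/1034191]

step 0: x' = [-255/137, -340/137, 195/137], P' = [1630/137 5123/274 -634/137; 5123/274 19735/548 -1576/137; -634/137 -1576/137 646/137]
step 1: x' = [1869770/1034191, 4602866/1034191, -794489/1034191], P' = [34059270/1034191 62184817/1034191 -18988608/1034191; 62184817/1034191 121599095/1034191 -39838854/1034191; -18988608/1034191 -39838854/1034191 14123802/1034191]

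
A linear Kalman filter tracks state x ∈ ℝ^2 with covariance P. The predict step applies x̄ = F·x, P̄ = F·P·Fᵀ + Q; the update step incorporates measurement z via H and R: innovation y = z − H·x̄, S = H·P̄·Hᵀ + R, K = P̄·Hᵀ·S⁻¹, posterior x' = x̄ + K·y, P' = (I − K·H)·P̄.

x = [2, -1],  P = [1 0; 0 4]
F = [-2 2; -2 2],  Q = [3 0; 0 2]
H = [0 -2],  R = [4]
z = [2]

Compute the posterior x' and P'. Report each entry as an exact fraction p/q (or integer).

x̄ = F·x = [-6, -6]
P̄ = F·P·Fᵀ + Q = [23 20; 20 22]
y = z − H·x̄ = [-10]
S = H·P̄·Hᵀ + R = [92]
K = P̄·Hᵀ·S⁻¹ = [-10/23; -11/23]
x' = x̄ + K·y = [-38/23, -28/23]
P' = (I − K·H)·P̄ = [129/23 20/23; 20/23 22/23]

x' = [-38/23, -28/23]
P' = [129/23 20/23; 20/23 22/23]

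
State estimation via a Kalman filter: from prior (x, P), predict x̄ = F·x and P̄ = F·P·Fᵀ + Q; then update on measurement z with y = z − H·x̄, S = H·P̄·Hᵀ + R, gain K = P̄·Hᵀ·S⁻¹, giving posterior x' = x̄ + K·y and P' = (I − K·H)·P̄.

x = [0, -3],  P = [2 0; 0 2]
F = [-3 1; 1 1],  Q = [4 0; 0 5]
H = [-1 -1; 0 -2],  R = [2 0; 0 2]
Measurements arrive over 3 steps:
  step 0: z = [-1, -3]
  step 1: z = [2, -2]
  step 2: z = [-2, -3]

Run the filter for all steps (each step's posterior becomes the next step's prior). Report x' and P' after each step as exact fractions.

step 0: x̄ = F·x = [-3, -3]
step 0: P̄ = F·P·Fᵀ + Q = [24 -4; -4 9]
step 0: y = z − H·x̄ = [-7, -9]
step 0: S = H·P̄·Hᵀ + R = [27 10; 10 38]
step 0: K = P̄·Hᵀ·S⁻¹ = [-420/463 208/463; -5/463 -218/463]
step 0: x' = x̄ + K·y = [-321/463, 608/463]
step 0: P' = (I − K·H)·P̄ = [1048/463 -208/463; -208/463 218/463]
step 1: x̄ = F·x = [1571/463, 287/463]
step 1: P̄ = F·P·Fᵀ + Q = [12750/463 -2510/463; -2510/463 3165/463]
step 1: y = z − H·x̄ = [2784/463, -352/463]
step 1: S = H·P̄·Hᵀ + R = [11821/463 1310/463; 1310/463 13586/463]
step 1: K = P̄·Hᵀ·S⁻¹ = [-157340/171581 78570/171581; -655/171581 -79880/171581]
step 1: x' = x̄ + K·y = [-24919/10093, 9597/10093]
step 1: P' = (I − K·H)·P̄ = [393250/171581 -78570/171581; -78570/171581 79880/171581]
step 2: x̄ = F·x = [84354/10093, -15322/10093]
step 2: P̄ = F·P·Fᵀ + Q = [4776874/171581 -942730/171581; -942730/171581 1173895/171581]
step 2: y = z − H·x̄ = [48846/10093, -60923/10093]
step 2: S = H·P̄·Hᵀ + R = [4408471/171581 462330/171581; 462330/171581 5038742/171581]
step 2: K = P̄·Hᵀ·S⁻¹ = [-58838004/64107911 29387390/64107911; -231165/64107911 -29849720/64107911]
step 2: x' = x̄ + K·y = [73653980/64107911, 81737996/64107911]
step 2: P' = (I − K·H)·P̄ = [147063398/64107911 -29387390/64107911; -29387390/64107911 29849720/64107911]

step 0: x' = [-321/463, 608/463], P' = [1048/463 -208/463; -208/463 218/463]
step 1: x' = [-24919/10093, 9597/10093], P' = [393250/171581 -78570/171581; -78570/171581 79880/171581]
step 2: x' = [73653980/64107911, 81737996/64107911], P' = [147063398/64107911 -29387390/64107911; -29387390/64107911 29849720/64107911]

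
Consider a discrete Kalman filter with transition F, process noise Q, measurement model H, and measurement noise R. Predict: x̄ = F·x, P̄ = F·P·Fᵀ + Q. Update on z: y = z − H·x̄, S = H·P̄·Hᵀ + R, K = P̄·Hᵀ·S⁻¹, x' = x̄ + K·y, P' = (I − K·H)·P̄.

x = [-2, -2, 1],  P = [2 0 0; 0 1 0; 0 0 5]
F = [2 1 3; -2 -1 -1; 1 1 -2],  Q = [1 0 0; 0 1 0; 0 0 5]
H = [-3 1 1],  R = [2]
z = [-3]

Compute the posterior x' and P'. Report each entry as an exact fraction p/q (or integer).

x' = [-89/422, 802/211, -1563/211]
P' = [156/211 -142/211 503/211; -142/211 1049/211 -1429/211; 503/211 -1429/211 2992/211]

x̄ = F·x = [-3, 5, -6]
P̄ = F·P·Fᵀ + Q = [55 -24 -25; -24 15 5; -25 5 28]
y = z − H·x̄ = [-11]
S = H·P̄·Hᵀ + R = [844]
K = P̄·Hᵀ·S⁻¹ = [-107/422; 23/211; 27/211]
x' = x̄ + K·y = [-89/422, 802/211, -1563/211]
P' = (I − K·H)·P̄ = [156/211 -142/211 503/211; -142/211 1049/211 -1429/211; 503/211 -1429/211 2992/211]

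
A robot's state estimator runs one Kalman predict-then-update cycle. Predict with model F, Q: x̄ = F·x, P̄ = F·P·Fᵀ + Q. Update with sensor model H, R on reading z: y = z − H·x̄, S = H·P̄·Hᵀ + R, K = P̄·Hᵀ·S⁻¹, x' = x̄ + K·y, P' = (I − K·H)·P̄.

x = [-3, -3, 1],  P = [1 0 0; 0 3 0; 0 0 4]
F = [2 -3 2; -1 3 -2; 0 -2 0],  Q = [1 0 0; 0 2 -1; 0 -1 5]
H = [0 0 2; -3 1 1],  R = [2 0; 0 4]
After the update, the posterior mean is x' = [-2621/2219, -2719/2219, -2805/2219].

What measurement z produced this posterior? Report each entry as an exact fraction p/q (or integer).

z = [-3, 1]

x̄ = F·x = [5, -8, 6]
P̄ = F·P·Fᵀ + Q = [48 -45 18; -45 46 -19; 18 -19 17]
S = H·P̄·Hᵀ + R = [70 -112; -112 623]
K = P̄·Hᵀ·S⁻¹ = [234/2219 -81/317; -395/2219 506/2219; 1065/2219 -8/2219]
x' − x̄ = [-13716/2219, 15033/2219, -16119/2219] = K·y
y = (KᵀK)⁻¹·Kᵀ·(x' − x̄) = [-15, 18]
z = y + H·x̄ = [-15, 18] + [12, -17] = [-3, 1]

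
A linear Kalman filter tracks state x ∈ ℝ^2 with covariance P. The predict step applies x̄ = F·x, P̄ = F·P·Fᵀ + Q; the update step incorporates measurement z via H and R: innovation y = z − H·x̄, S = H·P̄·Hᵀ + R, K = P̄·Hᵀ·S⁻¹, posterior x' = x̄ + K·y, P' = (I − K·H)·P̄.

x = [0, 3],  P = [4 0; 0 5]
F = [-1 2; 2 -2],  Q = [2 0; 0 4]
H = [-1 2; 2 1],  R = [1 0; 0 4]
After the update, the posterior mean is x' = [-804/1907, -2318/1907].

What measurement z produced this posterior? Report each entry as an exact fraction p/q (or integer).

z = [-2, -3]

x̄ = F·x = [6, -6]
P̄ = F·P·Fᵀ + Q = [26 -28; -28 40]
S = H·P̄·Hᵀ + R = [299 -56; -56 36]
K = P̄·Hᵀ·S⁻¹ = [-402/1907 646/1907; 748/1907 316/1907]
x' − x̄ = [-12246/1907, 9124/1907] = K·y
y = (KᵀK)⁻¹·Kᵀ·(x' − x̄) = [16, -9]
z = y + H·x̄ = [16, -9] + [-18, 6] = [-2, -3]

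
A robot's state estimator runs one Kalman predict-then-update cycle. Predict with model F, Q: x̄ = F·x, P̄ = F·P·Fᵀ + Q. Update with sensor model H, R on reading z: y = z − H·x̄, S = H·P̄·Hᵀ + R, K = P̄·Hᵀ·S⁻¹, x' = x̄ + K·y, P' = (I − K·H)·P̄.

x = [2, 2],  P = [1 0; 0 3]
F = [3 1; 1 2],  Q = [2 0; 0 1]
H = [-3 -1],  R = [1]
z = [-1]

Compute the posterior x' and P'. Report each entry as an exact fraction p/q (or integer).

x̄ = F·x = [8, 6]
P̄ = F·P·Fᵀ + Q = [14 9; 9 14]
y = z − H·x̄ = [29]
S = H·P̄·Hᵀ + R = [195]
K = P̄·Hᵀ·S⁻¹ = [-17/65; -41/195]
x' = x̄ + K·y = [27/65, -19/195]
P' = (I − K·H)·P̄ = [43/65 -112/65; -112/65 1049/195]

x' = [27/65, -19/195]
P' = [43/65 -112/65; -112/65 1049/195]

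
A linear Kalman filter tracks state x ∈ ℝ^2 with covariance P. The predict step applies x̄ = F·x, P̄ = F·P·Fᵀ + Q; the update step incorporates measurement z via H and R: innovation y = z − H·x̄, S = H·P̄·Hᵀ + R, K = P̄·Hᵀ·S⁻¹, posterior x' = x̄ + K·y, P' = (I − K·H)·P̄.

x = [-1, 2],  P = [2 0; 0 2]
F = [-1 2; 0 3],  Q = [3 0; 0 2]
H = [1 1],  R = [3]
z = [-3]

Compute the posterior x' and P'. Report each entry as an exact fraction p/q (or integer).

x' = [-5/6, -22/15]
P' = [31/12 -4/3; -4/3 44/15]

x̄ = F·x = [5, 6]
P̄ = F·P·Fᵀ + Q = [13 12; 12 20]
y = z − H·x̄ = [-14]
S = H·P̄·Hᵀ + R = [60]
K = P̄·Hᵀ·S⁻¹ = [5/12; 8/15]
x' = x̄ + K·y = [-5/6, -22/15]
P' = (I − K·H)·P̄ = [31/12 -4/3; -4/3 44/15]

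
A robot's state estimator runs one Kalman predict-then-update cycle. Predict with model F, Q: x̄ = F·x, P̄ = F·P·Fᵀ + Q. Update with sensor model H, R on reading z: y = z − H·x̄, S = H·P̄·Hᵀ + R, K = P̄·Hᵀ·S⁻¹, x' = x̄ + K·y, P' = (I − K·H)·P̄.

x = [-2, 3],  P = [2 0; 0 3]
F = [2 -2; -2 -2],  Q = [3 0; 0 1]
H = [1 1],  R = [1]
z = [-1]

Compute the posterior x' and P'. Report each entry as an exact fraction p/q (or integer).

x̄ = F·x = [-10, -2]
P̄ = F·P·Fᵀ + Q = [23 4; 4 21]
y = z − H·x̄ = [11]
S = H·P̄·Hᵀ + R = [53]
K = P̄·Hᵀ·S⁻¹ = [27/53; 25/53]
x' = x̄ + K·y = [-233/53, 169/53]
P' = (I − K·H)·P̄ = [490/53 -463/53; -463/53 488/53]

x' = [-233/53, 169/53]
P' = [490/53 -463/53; -463/53 488/53]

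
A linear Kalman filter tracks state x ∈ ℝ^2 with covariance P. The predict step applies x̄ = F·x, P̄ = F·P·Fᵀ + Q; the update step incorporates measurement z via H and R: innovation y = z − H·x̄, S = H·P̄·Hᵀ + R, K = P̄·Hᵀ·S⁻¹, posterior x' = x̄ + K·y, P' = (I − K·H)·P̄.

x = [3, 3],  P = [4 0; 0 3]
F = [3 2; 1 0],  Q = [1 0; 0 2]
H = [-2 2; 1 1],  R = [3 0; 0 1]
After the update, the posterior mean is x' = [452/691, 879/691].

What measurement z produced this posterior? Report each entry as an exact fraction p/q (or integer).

z = [2, 2]

x̄ = F·x = [15, 3]
P̄ = F·P·Fᵀ + Q = [49 12; 12 6]
S = H·P̄·Hᵀ + R = [127 -86; -86 80]
K = P̄·Hᵀ·S⁻¹ = [-337/1382 1383/2764; 147/691 627/1382]
x' − x̄ = [-9913/691, -1194/691] = K·y
y = (KᵀK)⁻¹·Kᵀ·(x' − x̄) = [26, -16]
z = y + H·x̄ = [26, -16] + [-24, 18] = [2, 2]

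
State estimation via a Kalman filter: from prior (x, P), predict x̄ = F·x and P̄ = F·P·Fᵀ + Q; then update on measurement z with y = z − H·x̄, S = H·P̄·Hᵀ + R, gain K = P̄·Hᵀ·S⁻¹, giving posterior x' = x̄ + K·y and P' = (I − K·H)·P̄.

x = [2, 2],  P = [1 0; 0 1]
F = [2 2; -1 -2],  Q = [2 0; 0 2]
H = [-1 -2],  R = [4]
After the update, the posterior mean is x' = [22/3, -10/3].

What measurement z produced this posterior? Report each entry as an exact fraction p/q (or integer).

z = [-2]

x̄ = F·x = [8, -6]
P̄ = F·P·Fᵀ + Q = [10 -6; -6 7]
S = H·P̄·Hᵀ + R = [18]
K = P̄·Hᵀ·S⁻¹ = [1/9; -4/9]
x' − x̄ = [-2/3, 8/3] = K·y
y = (KᵀK)⁻¹·Kᵀ·(x' − x̄) = [-6]
z = y + H·x̄ = [-6] + [4] = [-2]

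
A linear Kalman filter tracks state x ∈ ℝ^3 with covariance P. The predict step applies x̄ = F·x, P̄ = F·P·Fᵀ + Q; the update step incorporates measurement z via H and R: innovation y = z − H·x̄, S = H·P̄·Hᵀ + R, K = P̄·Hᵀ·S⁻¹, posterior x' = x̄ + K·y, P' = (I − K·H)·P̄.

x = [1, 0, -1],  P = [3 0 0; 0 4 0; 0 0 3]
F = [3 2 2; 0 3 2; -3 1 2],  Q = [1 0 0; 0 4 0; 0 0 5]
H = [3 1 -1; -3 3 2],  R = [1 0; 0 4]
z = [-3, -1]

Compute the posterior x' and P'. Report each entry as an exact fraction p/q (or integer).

x' = [-745573/627755, -440038/627755, -159170/125551]
P' = [815428/627755 -418372/627755 372602/125551; -418372/627755 408508/627755 -199632/125551; 372602/125551 -199632/125551 914295/125551]

x̄ = F·x = [1, -2, -5]
P̄ = F·P·Fᵀ + Q = [56 36 -7; 36 52 24; -7 24 48]
y = z − H·x̄ = [-9, 18]
S = H·P̄·Hᵀ + R = [815 -315; -315 892]
K = P̄·Hᵀ·S⁻¹ = [164902/627755 1231/125551; 151552/627755 24216/125551; 3879/125551 27972/125551]
x' = x̄ + K·y = [-745573/627755, -440038/627755, -159170/125551]
P' = (I − K·H)·P̄ = [815428/627755 -418372/627755 372602/125551; -418372/627755 408508/627755 -199632/125551; 372602/125551 -199632/125551 914295/125551]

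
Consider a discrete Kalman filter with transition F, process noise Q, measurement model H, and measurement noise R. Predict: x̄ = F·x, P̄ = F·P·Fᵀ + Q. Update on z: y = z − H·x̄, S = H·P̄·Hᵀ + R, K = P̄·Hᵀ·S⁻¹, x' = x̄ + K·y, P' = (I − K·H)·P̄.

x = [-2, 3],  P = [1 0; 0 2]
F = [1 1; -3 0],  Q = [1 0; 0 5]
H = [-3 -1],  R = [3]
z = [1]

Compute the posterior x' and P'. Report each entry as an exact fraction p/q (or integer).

x' = [-11/7, 32/7]
P' = [59/35 -30/7; -30/7 93/7]

x̄ = F·x = [1, 6]
P̄ = F·P·Fᵀ + Q = [4 -3; -3 14]
y = z − H·x̄ = [10]
S = H·P̄·Hᵀ + R = [35]
K = P̄·Hᵀ·S⁻¹ = [-9/35; -1/7]
x' = x̄ + K·y = [-11/7, 32/7]
P' = (I − K·H)·P̄ = [59/35 -30/7; -30/7 93/7]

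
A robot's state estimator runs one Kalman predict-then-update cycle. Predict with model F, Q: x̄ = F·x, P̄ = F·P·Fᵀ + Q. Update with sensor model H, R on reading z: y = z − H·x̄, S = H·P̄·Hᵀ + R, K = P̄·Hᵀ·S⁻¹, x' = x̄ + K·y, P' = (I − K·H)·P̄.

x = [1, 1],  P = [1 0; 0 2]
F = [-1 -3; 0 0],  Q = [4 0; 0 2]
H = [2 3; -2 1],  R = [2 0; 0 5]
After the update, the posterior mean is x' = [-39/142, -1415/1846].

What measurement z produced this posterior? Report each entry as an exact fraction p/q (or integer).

x̄ = F·x = [-4, 0]
P̄ = F·P·Fᵀ + Q = [23 0; 0 2]
S = H·P̄·Hᵀ + R = [112 -86; -86 99]
K = P̄·Hᵀ·S⁻¹ = [23/142 -23/71; 383/1846 185/923]
x' − x̄ = [529/142, -1415/1846] = K·y
y = (KᵀK)⁻¹·Kᵀ·(x' − x̄) = [5, -9]
z = y + H·x̄ = [5, -9] + [-8, 8] = [-3, -1]

z = [-3, -1]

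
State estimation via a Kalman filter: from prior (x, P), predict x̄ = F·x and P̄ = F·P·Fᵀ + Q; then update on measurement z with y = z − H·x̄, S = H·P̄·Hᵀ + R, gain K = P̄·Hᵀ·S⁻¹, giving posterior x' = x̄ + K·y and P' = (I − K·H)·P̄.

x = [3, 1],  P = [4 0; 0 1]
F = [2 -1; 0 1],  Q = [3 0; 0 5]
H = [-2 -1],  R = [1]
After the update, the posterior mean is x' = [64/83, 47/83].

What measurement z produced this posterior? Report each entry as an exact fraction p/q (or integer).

z = [-2]

x̄ = F·x = [5, 1]
P̄ = F·P·Fᵀ + Q = [20 -1; -1 6]
S = H·P̄·Hᵀ + R = [83]
K = P̄·Hᵀ·S⁻¹ = [-39/83; -4/83]
x' − x̄ = [-351/83, -36/83] = K·y
y = (KᵀK)⁻¹·Kᵀ·(x' − x̄) = [9]
z = y + H·x̄ = [9] + [-11] = [-2]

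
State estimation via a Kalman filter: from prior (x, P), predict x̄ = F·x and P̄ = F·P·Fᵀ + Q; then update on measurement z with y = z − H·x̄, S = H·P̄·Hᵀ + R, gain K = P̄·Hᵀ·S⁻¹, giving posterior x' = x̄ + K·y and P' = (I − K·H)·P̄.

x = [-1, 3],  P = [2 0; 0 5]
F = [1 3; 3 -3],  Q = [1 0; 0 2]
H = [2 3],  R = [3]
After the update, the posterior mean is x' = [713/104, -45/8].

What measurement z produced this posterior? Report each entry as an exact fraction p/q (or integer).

x̄ = F·x = [8, -12]
P̄ = F·P·Fᵀ + Q = [48 -39; -39 65]
S = H·P̄·Hᵀ + R = [312]
K = P̄·Hᵀ·S⁻¹ = [-7/104; 3/8]
x' − x̄ = [-119/104, 51/8] = K·y
y = (KᵀK)⁻¹·Kᵀ·(x' − x̄) = [17]
z = y + H·x̄ = [17] + [-20] = [-3]

z = [-3]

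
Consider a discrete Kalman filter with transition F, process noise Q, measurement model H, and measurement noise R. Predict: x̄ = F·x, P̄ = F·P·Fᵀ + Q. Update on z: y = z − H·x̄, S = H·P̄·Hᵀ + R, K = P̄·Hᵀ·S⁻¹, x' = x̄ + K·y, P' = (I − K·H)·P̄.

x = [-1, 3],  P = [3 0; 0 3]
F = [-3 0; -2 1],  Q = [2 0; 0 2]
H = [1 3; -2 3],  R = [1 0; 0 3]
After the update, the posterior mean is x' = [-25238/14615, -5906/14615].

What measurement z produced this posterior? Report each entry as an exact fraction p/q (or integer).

z = [-3, 2]

x̄ = F·x = [3, 5]
P̄ = F·P·Fᵀ + Q = [29 18; 18 17]
S = H·P̄·Hᵀ + R = [291 41; 41 56]
K = P̄·Hᵀ·S⁻¹ = [4812/14615 -4567/14615; 3249/14615 1536/14615]
x' − x̄ = [-69083/14615, -78981/14615] = K·y
y = (KᵀK)⁻¹·Kᵀ·(x' − x̄) = [-21, -7]
z = y + H·x̄ = [-21, -7] + [18, 9] = [-3, 2]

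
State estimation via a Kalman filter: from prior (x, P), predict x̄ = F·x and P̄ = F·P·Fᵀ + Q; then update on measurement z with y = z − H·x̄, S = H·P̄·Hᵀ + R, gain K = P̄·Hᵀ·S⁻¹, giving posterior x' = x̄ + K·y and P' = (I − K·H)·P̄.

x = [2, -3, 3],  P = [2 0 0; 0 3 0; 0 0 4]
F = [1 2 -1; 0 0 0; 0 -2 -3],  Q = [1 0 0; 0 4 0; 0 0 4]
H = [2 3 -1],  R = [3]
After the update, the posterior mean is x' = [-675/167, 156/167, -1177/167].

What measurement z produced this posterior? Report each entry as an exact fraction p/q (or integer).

x̄ = F·x = [-7, 0, -3]
P̄ = F·P·Fᵀ + Q = [19 0 0; 0 4 0; 0 0 52]
S = H·P̄·Hᵀ + R = [167]
K = P̄·Hᵀ·S⁻¹ = [38/167; 12/167; -52/167]
x' − x̄ = [494/167, 156/167, -676/167] = K·y
y = (KᵀK)⁻¹·Kᵀ·(x' − x̄) = [13]
z = y + H·x̄ = [13] + [-11] = [2]

z = [2]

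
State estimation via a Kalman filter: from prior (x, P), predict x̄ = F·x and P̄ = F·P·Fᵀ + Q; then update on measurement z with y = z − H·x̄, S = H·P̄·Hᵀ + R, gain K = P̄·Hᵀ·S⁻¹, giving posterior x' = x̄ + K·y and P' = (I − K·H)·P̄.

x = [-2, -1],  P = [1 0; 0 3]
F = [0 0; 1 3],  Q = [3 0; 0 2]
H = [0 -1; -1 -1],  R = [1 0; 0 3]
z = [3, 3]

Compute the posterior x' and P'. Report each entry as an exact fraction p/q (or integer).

x' = [1/36, -55/18]
P' = [41/24 -5/12; -5/12 5/6]

x̄ = F·x = [0, -5]
P̄ = F·P·Fᵀ + Q = [3 0; 0 30]
y = z − H·x̄ = [-2, -2]
S = H·P̄·Hᵀ + R = [31 30; 30 36]
K = P̄·Hᵀ·S⁻¹ = [5/12 -31/72; -5/6 -5/36]
x' = x̄ + K·y = [1/36, -55/18]
P' = (I − K·H)·P̄ = [41/24 -5/12; -5/12 5/6]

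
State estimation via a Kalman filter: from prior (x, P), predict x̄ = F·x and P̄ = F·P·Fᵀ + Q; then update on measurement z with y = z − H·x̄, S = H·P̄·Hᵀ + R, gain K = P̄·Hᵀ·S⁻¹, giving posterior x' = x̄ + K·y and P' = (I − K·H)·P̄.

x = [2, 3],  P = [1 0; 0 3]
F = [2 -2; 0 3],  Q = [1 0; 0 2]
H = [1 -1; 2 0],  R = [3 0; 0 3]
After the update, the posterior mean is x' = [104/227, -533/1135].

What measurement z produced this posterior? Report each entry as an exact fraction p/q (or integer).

x̄ = F·x = [-2, 9]
P̄ = F·P·Fᵀ + Q = [17 -18; -18 29]
S = H·P̄·Hᵀ + R = [85 70; 70 71]
K = P̄·Hᵀ·S⁻¹ = [21/227 88/227; -817/1135 46/227]
x' − x̄ = [558/227, -10748/1135] = K·y
y = (KᵀK)⁻¹·Kᵀ·(x' − x̄) = [14, 3]
z = y + H·x̄ = [14, 3] + [-11, -4] = [3, -1]

z = [3, -1]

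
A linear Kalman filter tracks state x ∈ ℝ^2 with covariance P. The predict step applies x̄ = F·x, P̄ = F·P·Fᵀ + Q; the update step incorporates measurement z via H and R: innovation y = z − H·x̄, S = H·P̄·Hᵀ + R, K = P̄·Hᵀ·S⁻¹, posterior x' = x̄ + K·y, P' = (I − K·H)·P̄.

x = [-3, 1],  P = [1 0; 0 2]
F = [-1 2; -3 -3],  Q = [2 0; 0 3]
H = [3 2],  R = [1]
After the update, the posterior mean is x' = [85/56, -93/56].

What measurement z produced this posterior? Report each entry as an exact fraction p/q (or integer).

x̄ = F·x = [5, 6]
P̄ = F·P·Fᵀ + Q = [11 -9; -9 30]
S = H·P̄·Hᵀ + R = [112]
K = P̄·Hᵀ·S⁻¹ = [15/112; 33/112]
x' − x̄ = [-195/56, -429/56] = K·y
y = (KᵀK)⁻¹·Kᵀ·(x' − x̄) = [-26]
z = y + H·x̄ = [-26] + [27] = [1]

z = [1]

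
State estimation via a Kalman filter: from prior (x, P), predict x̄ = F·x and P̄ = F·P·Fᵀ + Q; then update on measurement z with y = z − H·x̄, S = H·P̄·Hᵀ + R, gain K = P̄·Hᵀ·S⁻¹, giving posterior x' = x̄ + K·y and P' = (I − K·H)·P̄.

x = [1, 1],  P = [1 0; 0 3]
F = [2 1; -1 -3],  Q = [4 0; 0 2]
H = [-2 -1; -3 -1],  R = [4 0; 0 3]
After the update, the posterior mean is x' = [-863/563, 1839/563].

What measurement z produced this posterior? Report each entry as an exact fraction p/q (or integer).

z = [-3, 3]

x̄ = F·x = [3, -4]
P̄ = F·P·Fᵀ + Q = [11 -11; -11 30]
S = H·P̄·Hᵀ + R = [34 41; 41 66]
K = P̄·Hᵀ·S⁻¹ = [176/563 -297/563; -651/563 430/563]
x' − x̄ = [-2552/563, 4091/563] = K·y
y = (KᵀK)⁻¹·Kᵀ·(x' − x̄) = [-1, 8]
z = y + H·x̄ = [-1, 8] + [-2, -5] = [-3, 3]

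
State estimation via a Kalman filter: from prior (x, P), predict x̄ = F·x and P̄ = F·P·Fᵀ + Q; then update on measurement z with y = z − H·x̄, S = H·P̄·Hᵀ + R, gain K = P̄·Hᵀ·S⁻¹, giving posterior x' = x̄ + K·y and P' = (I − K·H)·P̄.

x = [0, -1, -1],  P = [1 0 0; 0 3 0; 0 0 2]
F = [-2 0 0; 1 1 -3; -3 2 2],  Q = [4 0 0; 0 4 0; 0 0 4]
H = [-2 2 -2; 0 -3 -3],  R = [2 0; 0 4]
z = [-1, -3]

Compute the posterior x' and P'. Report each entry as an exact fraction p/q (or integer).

x' = [84856/73541, 60945/73541, 10732/73541]
P' = [393464/73541 194866/73541 -193026/73541; 194866/73541 113705/73541 -96645/73541; -193026/73541 -96645/73541 111909/73541]

x̄ = F·x = [0, 2, -4]
P̄ = F·P·Fᵀ + Q = [8 -2 6; -2 26 -9; 6 -9 33]
y = z − H·x̄ = [-13, -9]
S = H·P̄·Hᵀ + R = [406 66; 66 373]
K = P̄·Hᵀ·S⁻¹ = [-5572/73541 -1380/73541; 15484/73541 -12795/73541; -15528/73541 -11448/73541]
x' = x̄ + K·y = [84856/73541, 60945/73541, 10732/73541]
P' = (I − K·H)·P̄ = [393464/73541 194866/73541 -193026/73541; 194866/73541 113705/73541 -96645/73541; -193026/73541 -96645/73541 111909/73541]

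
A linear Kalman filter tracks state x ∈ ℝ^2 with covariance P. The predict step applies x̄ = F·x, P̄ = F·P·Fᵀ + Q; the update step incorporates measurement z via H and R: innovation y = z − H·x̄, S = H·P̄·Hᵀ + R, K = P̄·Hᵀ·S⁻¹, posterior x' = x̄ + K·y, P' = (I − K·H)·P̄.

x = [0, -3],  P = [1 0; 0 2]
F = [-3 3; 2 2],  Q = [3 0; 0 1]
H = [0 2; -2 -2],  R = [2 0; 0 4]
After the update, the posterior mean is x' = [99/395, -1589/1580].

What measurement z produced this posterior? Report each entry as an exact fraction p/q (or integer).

x̄ = F·x = [-9, -6]
P̄ = F·P·Fᵀ + Q = [30 6; 6 13]
S = H·P̄·Hᵀ + R = [54 -76; -76 224]
K = P̄·Hᵀ·S⁻¹ = [-174/395 -186/395; 367/790 -19/1580]
x' − x̄ = [3654/395, 7891/1580] = K·y
y = (KᵀK)⁻¹·Kᵀ·(x' − x̄) = [10, -29]
z = y + H·x̄ = [10, -29] + [-12, 30] = [-2, 1]

z = [-2, 1]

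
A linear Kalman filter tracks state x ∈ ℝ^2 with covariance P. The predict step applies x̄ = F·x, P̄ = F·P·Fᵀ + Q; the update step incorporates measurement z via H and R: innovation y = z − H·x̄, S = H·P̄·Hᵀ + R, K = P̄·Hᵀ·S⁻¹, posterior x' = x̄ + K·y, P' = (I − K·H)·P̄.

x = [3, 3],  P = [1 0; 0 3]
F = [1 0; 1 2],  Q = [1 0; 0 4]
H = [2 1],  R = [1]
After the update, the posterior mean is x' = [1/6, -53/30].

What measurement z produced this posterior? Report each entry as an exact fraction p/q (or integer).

x̄ = F·x = [3, 9]
P̄ = F·P·Fᵀ + Q = [2 1; 1 17]
S = H·P̄·Hᵀ + R = [30]
K = P̄·Hᵀ·S⁻¹ = [1/6; 19/30]
x' − x̄ = [-17/6, -323/30] = K·y
y = (KᵀK)⁻¹·Kᵀ·(x' − x̄) = [-17]
z = y + H·x̄ = [-17] + [15] = [-2]

z = [-2]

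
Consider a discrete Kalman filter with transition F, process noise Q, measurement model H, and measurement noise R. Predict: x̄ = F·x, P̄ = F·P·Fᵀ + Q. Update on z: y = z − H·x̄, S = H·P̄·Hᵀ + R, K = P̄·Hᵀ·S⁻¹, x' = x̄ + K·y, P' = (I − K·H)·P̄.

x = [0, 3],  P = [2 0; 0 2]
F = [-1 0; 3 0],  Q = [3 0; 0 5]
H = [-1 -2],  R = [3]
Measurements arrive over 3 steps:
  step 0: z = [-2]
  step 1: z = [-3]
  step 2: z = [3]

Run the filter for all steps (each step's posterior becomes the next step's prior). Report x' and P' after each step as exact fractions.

step 0: x̄ = F·x = [0, 0]
step 0: P̄ = F·P·Fᵀ + Q = [5 -6; -6 23]
step 0: y = z − H·x̄ = [-2]
step 0: S = H·P̄·Hᵀ + R = [76]
step 0: K = P̄·Hᵀ·S⁻¹ = [7/76; -10/19]
step 0: x' = x̄ + K·y = [-7/38, 20/19]
step 0: P' = (I − K·H)·P̄ = [331/76 -44/19; -44/19 37/19]
step 1: x̄ = F·x = [7/38, -21/38]
step 1: P̄ = F·P·Fᵀ + Q = [559/76 -993/76; -993/76 3359/76]
step 1: y = z − H·x̄ = [-149/38]
step 1: S = H·P̄·Hᵀ + R = [10251/76]
step 1: K = P̄·Hᵀ·S⁻¹ = [1427/10251; -5725/10251]
step 1: x' = x̄ + K·y = [-3707/10251, 16783/10251]
step 1: P' = (I − K·H)·P̄ = [48605/10251 -26443/10251; -26443/10251 21809/10251]
step 2: x̄ = F·x = [3707/10251, -3707/3417]
step 2: P̄ = F·P·Fᵀ + Q = [79358/10251 -48605/3417; -48605/3417 54300/1139]
step 2: y = z − H·x̄ = [12218/10251]
step 2: S = H·P̄·Hᵀ + R = [1481651/10251]
step 2: K = P̄·Hᵀ·S⁻¹ = [212272/1481651; -831585/1481651]
step 2: x' = x̄ + K·y = [788803/1481651, -2598551/1481651]
step 2: P' = (I − K·H)·P̄ = [7074574/1481651 -3855695/1481651; -3855695/1481651 3175225/1481651]

step 0: x' = [-7/38, 20/19], P' = [331/76 -44/19; -44/19 37/19]
step 1: x' = [-3707/10251, 16783/10251], P' = [48605/10251 -26443/10251; -26443/10251 21809/10251]
step 2: x' = [788803/1481651, -2598551/1481651], P' = [7074574/1481651 -3855695/1481651; -3855695/1481651 3175225/1481651]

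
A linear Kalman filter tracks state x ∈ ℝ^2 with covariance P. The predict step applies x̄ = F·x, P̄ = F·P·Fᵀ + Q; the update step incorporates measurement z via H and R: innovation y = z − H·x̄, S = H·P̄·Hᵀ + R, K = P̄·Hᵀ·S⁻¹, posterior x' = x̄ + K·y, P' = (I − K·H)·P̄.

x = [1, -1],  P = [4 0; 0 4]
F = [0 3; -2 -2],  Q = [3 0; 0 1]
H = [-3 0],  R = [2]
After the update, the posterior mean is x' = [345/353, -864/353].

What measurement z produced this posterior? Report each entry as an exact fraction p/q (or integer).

x̄ = F·x = [-3, 0]
P̄ = F·P·Fᵀ + Q = [39 -24; -24 33]
S = H·P̄·Hᵀ + R = [353]
K = P̄·Hᵀ·S⁻¹ = [-117/353; 72/353]
x' − x̄ = [1404/353, -864/353] = K·y
y = (KᵀK)⁻¹·Kᵀ·(x' − x̄) = [-12]
z = y + H·x̄ = [-12] + [9] = [-3]

z = [-3]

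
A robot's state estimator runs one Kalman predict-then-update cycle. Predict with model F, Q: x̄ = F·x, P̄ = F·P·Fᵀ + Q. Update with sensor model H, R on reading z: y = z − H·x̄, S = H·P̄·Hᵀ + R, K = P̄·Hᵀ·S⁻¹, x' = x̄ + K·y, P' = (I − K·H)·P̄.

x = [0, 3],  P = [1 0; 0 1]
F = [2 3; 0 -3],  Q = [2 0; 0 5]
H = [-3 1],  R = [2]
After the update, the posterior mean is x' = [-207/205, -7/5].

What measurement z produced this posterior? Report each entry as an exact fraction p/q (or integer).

x̄ = F·x = [9, -9]
P̄ = F·P·Fᵀ + Q = [15 -9; -9 14]
S = H·P̄·Hᵀ + R = [205]
K = P̄·Hᵀ·S⁻¹ = [-54/205; 1/5]
x' − x̄ = [-2052/205, 38/5] = K·y
y = (KᵀK)⁻¹·Kᵀ·(x' − x̄) = [38]
z = y + H·x̄ = [38] + [-36] = [2]

z = [2]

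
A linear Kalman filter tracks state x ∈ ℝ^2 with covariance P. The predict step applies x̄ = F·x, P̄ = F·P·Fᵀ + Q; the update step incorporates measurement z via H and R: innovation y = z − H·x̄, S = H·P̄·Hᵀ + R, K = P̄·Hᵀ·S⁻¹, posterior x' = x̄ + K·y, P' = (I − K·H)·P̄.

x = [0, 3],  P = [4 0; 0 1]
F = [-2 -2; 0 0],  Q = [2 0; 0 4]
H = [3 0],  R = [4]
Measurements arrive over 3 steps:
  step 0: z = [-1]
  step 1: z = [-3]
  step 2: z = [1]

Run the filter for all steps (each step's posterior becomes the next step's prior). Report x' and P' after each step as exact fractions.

step 0: x' = [-45/101, 0], P' = [44/101 0; 0 4]
step 1: x' = [-8793/9175, 0], P' = [3988/9175 0; 0 4]
step 2: x' = [306825/833309, 0], P' = [362204/833309 0; 0 4]

step 0: x̄ = F·x = [-6, 0]
step 0: P̄ = F·P·Fᵀ + Q = [22 0; 0 4]
step 0: y = z − H·x̄ = [17]
step 0: S = H·P̄·Hᵀ + R = [202]
step 0: K = P̄·Hᵀ·S⁻¹ = [33/101; 0]
step 0: x' = x̄ + K·y = [-45/101, 0]
step 0: P' = (I − K·H)·P̄ = [44/101 0; 0 4]
step 1: x̄ = F·x = [90/101, 0]
step 1: P̄ = F·P·Fᵀ + Q = [1994/101 0; 0 4]
step 1: y = z − H·x̄ = [-573/101]
step 1: S = H·P̄·Hᵀ + R = [18350/101]
step 1: K = P̄·Hᵀ·S⁻¹ = [2991/9175; 0]
step 1: x' = x̄ + K·y = [-8793/9175, 0]
step 1: P' = (I − K·H)·P̄ = [3988/9175 0; 0 4]
step 2: x̄ = F·x = [17586/9175, 0]
step 2: P̄ = F·P·Fᵀ + Q = [181102/9175 0; 0 4]
step 2: y = z − H·x̄ = [-43583/9175]
step 2: S = H·P̄·Hᵀ + R = [1666618/9175]
step 2: K = P̄·Hᵀ·S⁻¹ = [271653/833309; 0]
step 2: x' = x̄ + K·y = [306825/833309, 0]
step 2: P' = (I − K·H)·P̄ = [362204/833309 0; 0 4]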